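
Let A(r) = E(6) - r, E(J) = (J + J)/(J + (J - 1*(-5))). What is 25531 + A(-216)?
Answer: 437711/17 ≈ 25748.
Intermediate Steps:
E(J) = 2*J/(5 + 2*J) (E(J) = (2*J)/(J + (J + 5)) = (2*J)/(J + (5 + J)) = (2*J)/(5 + 2*J) = 2*J/(5 + 2*J))
A(r) = 12/17 - r (A(r) = 2*6/(5 + 2*6) - r = 2*6/(5 + 12) - r = 2*6/17 - r = 2*6*(1/17) - r = 12/17 - r)
25531 + A(-216) = 25531 + (12/17 - 1*(-216)) = 25531 + (12/17 + 216) = 25531 + 3684/17 = 437711/17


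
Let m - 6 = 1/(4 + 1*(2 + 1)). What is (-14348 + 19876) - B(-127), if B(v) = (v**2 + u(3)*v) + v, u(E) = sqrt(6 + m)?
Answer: -10474 + 127*sqrt(595)/7 ≈ -10031.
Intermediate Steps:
m = 43/7 (m = 6 + 1/(4 + 1*(2 + 1)) = 6 + 1/(4 + 1*3) = 6 + 1/(4 + 3) = 6 + 1/7 = 43/7 ≈ 6.1429)
u(E) = sqrt(595)/7 (u(E) = sqrt(6 + 43/7) = sqrt(85/7) = sqrt(595)/7)
B(v) = v + v**2 + v*sqrt(595)/7 (B(v) = (v**2 + (sqrt(595)/7)*v) + v = (v**2 + v*sqrt(595)/7) + v = v + v**2 + v*sqrt(595)/7)
(-14348 + 19876) - B(-127) = (-14348 + 19876) - (-127)*(7 + sqrt(595) + 7*(-127))/7 = 5528 - (-127)*(7 + sqrt(595) - 889)/7 = 5528 - (-127)*(-882 + sqrt(595))/7 = 5528 - (16002 - 127*sqrt(595)/7) = 5528 + (-16002 + 127*sqrt(595)/7) = -10474 + 127*sqrt(595)/7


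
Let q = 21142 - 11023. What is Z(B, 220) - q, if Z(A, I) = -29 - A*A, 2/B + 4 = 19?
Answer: -2283304/225 ≈ -10148.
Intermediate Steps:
B = 2/15 (B = 2/(-4 + 19) = 2/15 ≈ 0.13333)
Z(A, I) = -29 - A²
q = 10119
Z(B, 220) - q = (-29 - (2/15)²) - 1*10119 = (-29 - 1*4/225) - 10119 = (-29 - 4/225) - 10119 = -6529/225 - 10119 = -2283304/225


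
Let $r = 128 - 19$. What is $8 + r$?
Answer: $117$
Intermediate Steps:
$r = 109$ ($r = 128 - 19 = 109$)
$8 + r = 8 + 109 = 117$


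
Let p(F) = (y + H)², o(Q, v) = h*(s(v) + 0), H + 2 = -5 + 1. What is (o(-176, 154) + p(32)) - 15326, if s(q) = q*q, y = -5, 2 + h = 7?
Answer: 103375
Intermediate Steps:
h = 5 (h = -2 + 7 = 5)
s(q) = q²
H = -6 (H = -2 + (-5 + 1) = -2 - 4 = -6)
o(Q, v) = 5*v² (o(Q, v) = 5*(v² + 0) = 5*v²)
p(F) = 121 (p(F) = (-5 - 6)² = (-11)² = 121)
(o(-176, 154) + p(32)) - 15326 = (5*154² + 121) - 15326 = (5*23716 + 121) - 15326 = (118580 + 121) - 15326 = 118701 - 15326 = 103375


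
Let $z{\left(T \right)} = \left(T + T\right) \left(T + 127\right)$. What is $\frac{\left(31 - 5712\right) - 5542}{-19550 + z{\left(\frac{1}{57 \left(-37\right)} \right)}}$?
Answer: $\frac{49918568463}{86956609234} \approx 0.57406$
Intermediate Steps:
$z{\left(T \right)} = 2 T \left(127 + T\right)$
$\frac{\left(31 - 5712\right) - 5542}{-19550 + z{\left(\frac{1}{57 \left(-37\right)} \right)}} = \frac{\left(31 - 5712\right) - 5542}{-19550 + 2 \frac{1}{57 \left(-37\right)} \left(127 + \frac{1}{57 \left(-37\right)}\right)} = \frac{\left(31 - 5712\right) - 5542}{-19550 + 2 \cdot \frac{1}{57} \left(- \frac{1}{37}\right) \left(127 + \frac{1}{57} \left(- \frac{1}{37}\right)\right)} = \frac{-5681 - 5542}{-19550 + 2 \left(- \frac{1}{2109}\right) \left(127 - \frac{1}{2109}\right)} = - \frac{11223}{-19550 + 2 \left(- \frac{1}{2109}\right) \frac{267842}{2109}} = - \frac{11223}{-19550 - \frac{535684}{4447881}} = - \frac{11223}{- \frac{86956609234}{4447881}} = \left(-11223\right) \left(- \frac{4447881}{86956609234}\right) = \frac{49918568463}{86956609234}$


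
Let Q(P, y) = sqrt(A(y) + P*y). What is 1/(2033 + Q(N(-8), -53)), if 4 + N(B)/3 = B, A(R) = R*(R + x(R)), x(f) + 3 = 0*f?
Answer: 2033/4128213 - 2*sqrt(1219)/4128213 ≈ 0.00047555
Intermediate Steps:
x(f) = -3 (x(f) = -3 + 0*f = -3 + 0 = -3)
A(R) = R*(-3 + R) (A(R) = R*(R - 3) = R*(-3 + R))
N(B) = -12 + 3*B
Q(P, y) = sqrt(P*y + y*(-3 + y)) (Q(P, y) = sqrt(y*(-3 + y) + P*y) = sqrt(P*y + y*(-3 + y)))
1/(2033 + Q(N(-8), -53)) = 1/(2033 + sqrt(-53*(-3 + (-12 + 3*(-8)) - 53))) = 1/(2033 + sqrt(-53*(-3 + (-12 - 24) - 53))) = 1/(2033 + sqrt(-53*(-3 - 36 - 53))) = 1/(2033 + sqrt(-53*(-92))) = 1/(2033 + sqrt(4876)) = 1/(2033 + 2*sqrt(1219))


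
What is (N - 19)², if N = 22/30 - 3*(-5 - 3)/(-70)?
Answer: 3818116/11025 ≈ 346.31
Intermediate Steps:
N = 41/105 (N = 22*(1/30) - 3*(-8)*(-1/70) = 11/15 + 24*(-1/70) = 11/15 - 12/35 = 41/105 ≈ 0.39048)
(N - 19)² = (41/105 - 19)² = (-1954/105)² = 3818116/11025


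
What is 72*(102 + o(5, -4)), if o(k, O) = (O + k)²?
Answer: 7416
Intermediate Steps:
72*(102 + o(5, -4)) = 72*(102 + (-4 + 5)²) = 72*(102 + 1²) = 72*(102 + 1) = 72*103 = 7416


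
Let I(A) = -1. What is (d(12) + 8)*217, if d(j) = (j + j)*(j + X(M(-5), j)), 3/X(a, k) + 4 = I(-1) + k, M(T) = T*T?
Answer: 66464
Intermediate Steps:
M(T) = T**2
X(a, k) = 3/(-5 + k) (X(a, k) = 3/(-4 + (-1 + k)) = 3/(-5 + k))
d(j) = 2*j*(j + 3/(-5 + j)) (d(j) = (j + j)*(j + 3/(-5 + j)) = (2*j)*(j + 3/(-5 + j)) = 2*j*(j + 3/(-5 + j)))
(d(12) + 8)*217 = (2*12*(3 + 12*(-5 + 12))/(-5 + 12) + 8)*217 = (2*12*(3 + 12*7)/7 + 8)*217 = (2*12*(1/7)*(3 + 84) + 8)*217 = (2*12*(1/7)*87 + 8)*217 = (2088/7 + 8)*217 = (2144/7)*217 = 66464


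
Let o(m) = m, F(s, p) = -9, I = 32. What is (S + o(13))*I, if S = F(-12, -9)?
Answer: 128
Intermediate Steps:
S = -9
(S + o(13))*I = (-9 + 13)*32 = 4*32 = 128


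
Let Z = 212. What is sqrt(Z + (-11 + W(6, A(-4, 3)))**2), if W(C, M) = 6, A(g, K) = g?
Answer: sqrt(237) ≈ 15.395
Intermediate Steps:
sqrt(Z + (-11 + W(6, A(-4, 3)))**2) = sqrt(212 + (-11 + 6)**2) = sqrt(212 + (-5)**2) = sqrt(212 + 25) = sqrt(237)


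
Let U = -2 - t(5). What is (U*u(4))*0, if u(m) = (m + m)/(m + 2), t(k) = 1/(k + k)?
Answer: 0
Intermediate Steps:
t(k) = 1/(2*k)
U = -21/10 (U = -2 - 1/(2*5) = -2 - 1*1/10 = -2 - 1/10 = -21/10 ≈ -2.1000)
u(m) = 2*m/(2 + m) (u(m) = (2*m)/(2 + m) = 2*m/(2 + m))
(U*u(4))*0 = -21*4/(5*(2 + 4))*0 = -21*4/(5*6)*0 = -21/10*4/3*0 = -14/5*0 = 0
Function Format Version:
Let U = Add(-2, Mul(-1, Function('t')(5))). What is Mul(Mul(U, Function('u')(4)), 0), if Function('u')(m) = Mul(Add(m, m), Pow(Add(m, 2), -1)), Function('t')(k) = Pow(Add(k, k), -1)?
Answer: 0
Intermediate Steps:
Function('t')(k) = Mul(Rational(1, 2), Pow(k, -1)) (Function('t')(k) = Pow(Mul(2, k), -1) = Mul(Rational(1, 2), Pow(k, -1)))
U = Rational(-21, 10) (U = Add(-2, Mul(-1, Mul(Rational(1, 2), Pow(5, -1)))) = Add(-2, Mul(-1, Mul(Rational(1, 2), Rational(1, 5)))) = Add(-2, Mul(-1, Rational(1, 10))) = Add(-2, Rational(-1, 10)) = Rational(-21, 10) ≈ -2.1000)
Function('u')(m) = Mul(2, m, Pow(Add(2, m), -1)) (Function('u')(m) = Mul(Mul(2, m), Pow(Add(2, m), -1)) = Mul(2, m, Pow(Add(2, m), -1)))
Mul(Mul(U, Function('u')(4)), 0) = Mul(Mul(Rational(-21, 10), Mul(2, 4, Pow(Add(2, 4), -1))), 0) = Mul(Mul(Rational(-21, 10), Mul(2, 4, Pow(6, -1))), 0) = Mul(Mul(Rational(-21, 10), Mul(2, 4, Rational(1, 6))), 0) = Mul(Mul(Rational(-21, 10), Rational(4, 3)), 0) = Mul(Rational(-14, 5), 0) = 0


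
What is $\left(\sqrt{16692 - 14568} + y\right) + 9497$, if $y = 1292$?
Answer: $10789 + 6 \sqrt{59} \approx 10835.0$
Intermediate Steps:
$\left(\sqrt{16692 - 14568} + y\right) + 9497 = \left(\sqrt{16692 - 14568} + 1292\right) + 9497 = \left(\sqrt{2124} + 1292\right) + 9497 = \left(6 \sqrt{59} + 1292\right) + 9497 = \left(1292 + 6 \sqrt{59}\right) + 9497 = 10789 + 6 \sqrt{59}$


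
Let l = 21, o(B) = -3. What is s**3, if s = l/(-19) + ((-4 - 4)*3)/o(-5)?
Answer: 2248091/6859 ≈ 327.76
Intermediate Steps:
s = 131/19 (s = 21/(-19) + ((-4 - 4)*3)/(-3) = 21*(-1/19) - 8*3*(-1/3) = -21/19 - 24*(-1/3) = -21/19 + 8 = 131/19 ≈ 6.8947)
s**3 = (131/19)**3 = 2248091/6859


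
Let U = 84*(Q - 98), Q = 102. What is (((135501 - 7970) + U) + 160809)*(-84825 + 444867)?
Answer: 103935484392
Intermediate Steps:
U = 336 (U = 84*(102 - 98) = 84*4 = 336)
(((135501 - 7970) + U) + 160809)*(-84825 + 444867) = (((135501 - 7970) + 336) + 160809)*(-84825 + 444867) = ((127531 + 336) + 160809)*360042 = (127867 + 160809)*360042 = 288676*360042 = 103935484392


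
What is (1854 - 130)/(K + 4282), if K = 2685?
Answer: 1724/6967 ≈ 0.24745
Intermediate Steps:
(1854 - 130)/(K + 4282) = (1854 - 130)/(2685 + 4282) = 1724/6967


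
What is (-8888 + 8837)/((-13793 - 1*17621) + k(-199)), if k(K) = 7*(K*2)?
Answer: 17/11400 ≈ 0.0014912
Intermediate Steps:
k(K) = 14*K (k(K) = 7*(2*K) = 14*K)
(-8888 + 8837)/((-13793 - 1*17621) + k(-199)) = (-8888 + 8837)/((-13793 - 1*17621) + 14*(-199)) = -51/((-13793 - 17621) - 2786) = -51/(-31414 - 2786) = -51/(-34200) = -51*(-1/34200) = 17/11400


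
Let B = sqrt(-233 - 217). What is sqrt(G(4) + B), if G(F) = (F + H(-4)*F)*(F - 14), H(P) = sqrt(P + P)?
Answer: sqrt(-40 - 65*I*sqrt(2)) ≈ 5.4886 - 8.3741*I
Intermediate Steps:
H(P) = sqrt(2)*sqrt(P) (H(P) = sqrt(2*P) = sqrt(2)*sqrt(P))
G(F) = (-14 + F)*(F + 2*I*F*sqrt(2)) (G(F) = (F + (sqrt(2)*sqrt(-4))*F)*(F - 14) = (F + (sqrt(2)*(2*I))*F)*(-14 + F) = (F + (2*I*sqrt(2))*F)*(-14 + F) = (F + 2*I*F*sqrt(2))*(-14 + F) = (-14 + F)*(F + 2*I*F*sqrt(2)))
B = 15*I*sqrt(2) (B = sqrt(-450) = 15*I*sqrt(2) ≈ 21.213*I)
sqrt(G(4) + B) = sqrt(4*(-14 + 4 - 28*I*sqrt(2) + 2*I*4*sqrt(2)) + 15*I*sqrt(2)) = sqrt(4*(-14 + 4 - 28*I*sqrt(2) + 8*I*sqrt(2)) + 15*I*sqrt(2)) = sqrt(4*(-10 - 20*I*sqrt(2)) + 15*I*sqrt(2)) = sqrt((-40 - 80*I*sqrt(2)) + 15*I*sqrt(2)) = sqrt(-40 - 65*I*sqrt(2))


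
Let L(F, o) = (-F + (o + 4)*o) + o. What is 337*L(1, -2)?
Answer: -2359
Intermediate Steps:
L(F, o) = o - F + o*(4 + o) (L(F, o) = (-F + (4 + o)*o) + o = (-F + o*(4 + o)) + o = o - F + o*(4 + o))
337*L(1, -2) = 337*((-2)² - 1*1 + 5*(-2)) = 337*(4 - 1 - 10) = 337*(-7) = -2359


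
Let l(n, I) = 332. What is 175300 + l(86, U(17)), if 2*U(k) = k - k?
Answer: 175632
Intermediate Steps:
U(k) = 0 (U(k) = (k - k)/2 = (½)*0 = 0)
175300 + l(86, U(17)) = 175300 + 332 = 175632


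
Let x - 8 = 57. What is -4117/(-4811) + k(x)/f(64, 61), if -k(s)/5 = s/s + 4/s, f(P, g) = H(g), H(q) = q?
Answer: 2932822/3815123 ≈ 0.76874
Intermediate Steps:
x = 65 (x = 8 + 57 = 65)
f(P, g) = g
k(s) = -5 - 20/s (k(s) = -5*(s/s + 4/s) = -5*(1 + 4/s) = -5 - 20/s)
-4117/(-4811) + k(x)/f(64, 61) = -4117/(-4811) + (-5 - 20/65)/61 = -4117*(-1/4811) + (-5 - 20*1/65)*(1/61) = 4117/4811 + (-5 - 4/13)*(1/61) = 4117/4811 - 69/13*1/61 = 4117/4811 - 69/793 = 2932822/3815123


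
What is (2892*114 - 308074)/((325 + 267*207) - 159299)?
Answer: -21614/103705 ≈ -0.20842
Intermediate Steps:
(2892*114 - 308074)/((325 + 267*207) - 159299) = (329688 - 308074)/((325 + 55269) - 159299) = 21614/(55594 - 159299) = 21614/(-103705) = 21614*(-1/103705) = -21614/103705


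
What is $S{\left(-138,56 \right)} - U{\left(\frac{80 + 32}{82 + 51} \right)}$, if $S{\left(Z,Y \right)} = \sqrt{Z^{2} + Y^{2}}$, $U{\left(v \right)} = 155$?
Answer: $-155 + 2 \sqrt{5545} \approx -6.0705$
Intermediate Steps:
$S{\left(Z,Y \right)} = \sqrt{Y^{2} + Z^{2}}$
$S{\left(-138,56 \right)} - U{\left(\frac{80 + 32}{82 + 51} \right)} = \sqrt{56^{2} + \left(-138\right)^{2}} - 155 = \sqrt{3136 + 19044} - 155 = \sqrt{22180} - 155 = 2 \sqrt{5545} - 155 = -155 + 2 \sqrt{5545}$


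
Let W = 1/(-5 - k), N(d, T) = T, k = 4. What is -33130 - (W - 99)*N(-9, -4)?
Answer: -301738/9 ≈ -33526.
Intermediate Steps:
W = -1/9 (W = 1/(-5 - 1*4) = 1/(-5 - 4) = 1/(-9) = -1/9 ≈ -0.11111)
-33130 - (W - 99)*N(-9, -4) = -33130 - (-1/9 - 99)*(-4) = -33130 - (-892)*(-4)/9 = -33130 - 1*3568/9 = -33130 - 3568/9 = -301738/9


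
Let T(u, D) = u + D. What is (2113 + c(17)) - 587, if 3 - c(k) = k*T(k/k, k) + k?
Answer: 1206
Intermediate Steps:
T(u, D) = D + u
c(k) = 3 - k - k*(1 + k) (c(k) = 3 - (k*(k + k/k) + k) = 3 - (k*(k + 1) + k) = 3 - (k*(1 + k) + k) = 3 - (k + k*(1 + k)) = 3 + (-k - k*(1 + k)) = 3 - k - k*(1 + k))
(2113 + c(17)) - 587 = (2113 + (3 - 1*17 - 1*17*(1 + 17))) - 587 = (2113 + (3 - 17 - 1*17*18)) - 587 = (2113 + (3 - 17 - 306)) - 587 = (2113 - 320) - 587 = 1793 - 587 = 1206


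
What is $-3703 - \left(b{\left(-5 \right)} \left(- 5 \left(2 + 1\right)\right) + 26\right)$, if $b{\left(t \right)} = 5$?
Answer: $-3654$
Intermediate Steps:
$-3703 - \left(b{\left(-5 \right)} \left(- 5 \left(2 + 1\right)\right) + 26\right) = -3703 - \left(5 \left(- 5 \left(2 + 1\right)\right) + 26\right) = -3703 - \left(5 \left(\left(-5\right) 3\right) + 26\right) = -3703 - \left(5 \left(-15\right) + 26\right) = -3703 - \left(-75 + 26\right) = -3703 - -49 = -3703 + 49 = -3654$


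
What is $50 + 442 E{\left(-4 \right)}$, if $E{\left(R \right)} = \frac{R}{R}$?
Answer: $492$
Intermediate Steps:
$E{\left(R \right)} = 1$
$50 + 442 E{\left(-4 \right)} = 50 + 442 \cdot 1 = 50 + 442 = 492$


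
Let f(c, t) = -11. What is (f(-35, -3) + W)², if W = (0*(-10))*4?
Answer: 121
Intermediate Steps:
W = 0 (W = 0*4 = 0)
(f(-35, -3) + W)² = (-11 + 0)² = (-11)² = 121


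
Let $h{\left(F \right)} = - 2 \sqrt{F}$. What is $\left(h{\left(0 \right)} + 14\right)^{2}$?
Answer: $196$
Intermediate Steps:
$\left(h{\left(0 \right)} + 14\right)^{2} = \left(- 2 \sqrt{0} + 14\right)^{2} = \left(\left(-2\right) 0 + 14\right)^{2} = \left(0 + 14\right)^{2} = 14^{2} = 196$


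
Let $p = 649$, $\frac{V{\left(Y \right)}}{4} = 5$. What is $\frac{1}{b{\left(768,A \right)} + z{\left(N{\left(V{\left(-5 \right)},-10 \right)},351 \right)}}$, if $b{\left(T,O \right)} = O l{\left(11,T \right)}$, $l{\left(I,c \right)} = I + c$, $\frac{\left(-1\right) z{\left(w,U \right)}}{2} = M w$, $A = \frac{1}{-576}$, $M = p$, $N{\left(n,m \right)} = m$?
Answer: $\frac{576}{7475701} \approx 7.705 \cdot 10^{-5}$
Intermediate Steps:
$V{\left(Y \right)} = 20$ ($V{\left(Y \right)} = 4 \cdot 5 = 20$)
$M = 649$
$A = - \frac{1}{576} \approx -0.0017361$
$z{\left(w,U \right)} = - 1298 w$ ($z{\left(w,U \right)} = - 2 \cdot 649 w = - 1298 w$)
$b{\left(T,O \right)} = O \left(11 + T\right)$
$\frac{1}{b{\left(768,A \right)} + z{\left(N{\left(V{\left(-5 \right)},-10 \right)},351 \right)}} = \frac{1}{- \frac{11 + 768}{576} - -12980} = \frac{1}{\left(- \frac{1}{576}\right) 779 + 12980} = \frac{1}{- \frac{779}{576} + 12980} = \frac{1}{\frac{7475701}{576}} = \frac{576}{7475701}$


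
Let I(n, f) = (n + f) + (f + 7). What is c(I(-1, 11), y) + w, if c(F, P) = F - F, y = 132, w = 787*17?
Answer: 13379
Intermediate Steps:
I(n, f) = 7 + n + 2*f (I(n, f) = (f + n) + (7 + f) = 7 + n + 2*f)
w = 13379
c(F, P) = 0
c(I(-1, 11), y) + w = 0 + 13379 = 13379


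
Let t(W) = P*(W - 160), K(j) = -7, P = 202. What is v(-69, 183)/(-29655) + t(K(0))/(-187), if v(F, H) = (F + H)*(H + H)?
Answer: 110286598/616165 ≈ 178.99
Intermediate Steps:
t(W) = -32320 + 202*W (t(W) = 202*(W - 160) = 202*(-160 + W) = -32320 + 202*W)
v(F, H) = 2*H*(F + H) (v(F, H) = (F + H)*(2*H) = 2*H*(F + H))
v(-69, 183)/(-29655) + t(K(0))/(-187) = (2*183*(-69 + 183))/(-29655) + (-32320 + 202*(-7))/(-187) = (2*183*114)*(-1/29655) + (-32320 - 1414)*(-1/187) = 41724*(-1/29655) - 33734*(-1/187) = -4636/3295 + 33734/187 = 110286598/616165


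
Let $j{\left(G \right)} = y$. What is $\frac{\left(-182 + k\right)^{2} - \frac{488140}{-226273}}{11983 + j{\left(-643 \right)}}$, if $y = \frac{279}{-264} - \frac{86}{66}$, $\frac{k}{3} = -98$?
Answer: $\frac{13534889118432}{715676382697} \approx 18.912$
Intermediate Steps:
$k = -294$ ($k = 3 \left(-98\right) = -294$)
$y = - \frac{623}{264}$ ($y = 279 \left(- \frac{1}{264}\right) - \frac{43}{33} = - \frac{93}{88} - \frac{43}{33} = - \frac{623}{264} \approx -2.3598$)
$j{\left(G \right)} = - \frac{623}{264}$
$\frac{\left(-182 + k\right)^{2} - \frac{488140}{-226273}}{11983 + j{\left(-643 \right)}} = \frac{\left(-182 - 294\right)^{2} - \frac{488140}{-226273}}{11983 - \frac{623}{264}} = \frac{\left(-476\right)^{2} - - \frac{488140}{226273}}{\frac{3162889}{264}} = \left(226576 + \frac{488140}{226273}\right) \frac{264}{3162889} = \frac{51268519388}{226273} \cdot \frac{264}{3162889} = \frac{13534889118432}{715676382697}$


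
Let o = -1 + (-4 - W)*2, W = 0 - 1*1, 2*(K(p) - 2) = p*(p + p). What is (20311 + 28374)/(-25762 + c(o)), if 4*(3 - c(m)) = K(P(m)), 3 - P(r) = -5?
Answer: -97370/51551 ≈ -1.8888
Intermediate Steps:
P(r) = 8 (P(r) = 3 - 1*(-5) = 3 + 5 = 8)
K(p) = 2 + p² (K(p) = 2 + (p*(p + p))/2 = 2 + (p*(2*p))/2 = 2 + (2*p²)/2 = 2 + p²)
W = -1 (W = 0 - 1 = -1)
o = -7 (o = -1 + (-4 - 1*(-1))*2 = -1 + (-4 + 1)*2 = -1 - 3*2 = -1 - 6 = -7)
c(m) = -27/2 (c(m) = 3 - (2 + 8²)/4 = 3 - (2 + 64)/4 = 3 - ¼*66 = 3 - 33/2 = -27/2)
(20311 + 28374)/(-25762 + c(o)) = (20311 + 28374)/(-25762 - 27/2) = 48685/(-51551/2) = 48685*(-2/51551) = -97370/51551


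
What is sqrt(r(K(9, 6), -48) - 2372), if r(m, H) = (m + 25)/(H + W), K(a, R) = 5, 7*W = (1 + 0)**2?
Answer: I*sqrt(10650722)/67 ≈ 48.71*I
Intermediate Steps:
W = 1/7 (W = (1 + 0)**2/7 = (1/7)*1**2 = (1/7)*1 = 1/7 ≈ 0.14286)
r(m, H) = (25 + m)/(1/7 + H) (r(m, H) = (m + 25)/(H + 1/7) = (25 + m)/(1/7 + H))
sqrt(r(K(9, 6), -48) - 2372) = sqrt(7*(25 + 5)/(1 + 7*(-48)) - 2372) = sqrt(7*30/(1 - 336) - 2372) = sqrt(7*30/(-335) - 2372) = sqrt(7*(-1/335)*30 - 2372) = sqrt(-42/67 - 2372) = sqrt(-158966/67) = I*sqrt(10650722)/67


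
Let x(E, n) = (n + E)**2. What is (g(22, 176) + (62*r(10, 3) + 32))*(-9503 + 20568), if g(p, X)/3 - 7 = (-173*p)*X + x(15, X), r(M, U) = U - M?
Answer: -21029098890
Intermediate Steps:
x(E, n) = (E + n)**2
g(p, X) = 21 + 3*(15 + X)**2 - 519*X*p (g(p, X) = 21 + 3*((-173*p)*X + (15 + X)**2) = 21 + 3*(-173*X*p + (15 + X)**2) = 21 + 3*((15 + X)**2 - 173*X*p) = 21 + (3*(15 + X)**2 - 519*X*p) = 21 + 3*(15 + X)**2 - 519*X*p)
(g(22, 176) + (62*r(10, 3) + 32))*(-9503 + 20568) = ((21 + 3*(15 + 176)**2 - 519*176*22) + (62*(3 - 1*10) + 32))*(-9503 + 20568) = ((21 + 3*191**2 - 2009568) + (62*(3 - 10) + 32))*11065 = ((21 + 3*36481 - 2009568) + (62*(-7) + 32))*11065 = ((21 + 109443 - 2009568) + (-434 + 32))*11065 = (-1900104 - 402)*11065 = -1900506*11065 = -21029098890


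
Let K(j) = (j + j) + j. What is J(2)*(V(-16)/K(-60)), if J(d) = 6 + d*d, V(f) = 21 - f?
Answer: -37/18 ≈ -2.0556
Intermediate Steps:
K(j) = 3*j (K(j) = 2*j + j = 3*j)
J(d) = 6 + d²
J(2)*(V(-16)/K(-60)) = (6 + 2²)*((21 - 1*(-16))/((3*(-60)))) = (6 + 4)*((21 + 16)/(-180)) = 10*(37*(-1/180)) = 10*(-37/180) = -37/18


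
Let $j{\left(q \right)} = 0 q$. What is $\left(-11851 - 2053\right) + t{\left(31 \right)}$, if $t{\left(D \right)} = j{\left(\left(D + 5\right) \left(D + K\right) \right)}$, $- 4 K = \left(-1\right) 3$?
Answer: $-13904$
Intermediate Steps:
$K = \frac{3}{4}$ ($K = - \frac{\left(-1\right) 3}{4} = \left(- \frac{1}{4}\right) \left(-3\right) = \frac{3}{4} \approx 0.75$)
$j{\left(q \right)} = 0$
$t{\left(D \right)} = 0$
$\left(-11851 - 2053\right) + t{\left(31 \right)} = \left(-11851 - 2053\right) + 0 = -13904 + 0 = -13904$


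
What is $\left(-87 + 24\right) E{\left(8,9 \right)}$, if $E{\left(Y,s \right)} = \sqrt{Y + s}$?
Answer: $- 63 \sqrt{17} \approx -259.76$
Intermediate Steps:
$\left(-87 + 24\right) E{\left(8,9 \right)} = \left(-87 + 24\right) \sqrt{8 + 9} = - 63 \sqrt{17}$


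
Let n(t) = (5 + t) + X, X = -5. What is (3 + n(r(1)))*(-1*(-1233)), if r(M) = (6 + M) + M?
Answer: 13563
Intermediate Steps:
r(M) = 6 + 2*M
n(t) = t (n(t) = (5 + t) - 5 = t)
(3 + n(r(1)))*(-1*(-1233)) = (3 + (6 + 2*1))*(-1*(-1233)) = (3 + (6 + 2))*1233 = (3 + 8)*1233 = 11*1233 = 13563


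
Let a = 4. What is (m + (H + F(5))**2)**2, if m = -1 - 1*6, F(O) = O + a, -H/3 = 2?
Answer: 4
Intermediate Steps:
H = -6 (H = -3*2 = -6)
F(O) = 4 + O (F(O) = O + 4 = 4 + O)
m = -7 (m = -1 - 6 = -7)
(m + (H + F(5))**2)**2 = (-7 + (-6 + (4 + 5))**2)**2 = (-7 + (-6 + 9)**2)**2 = (-7 + 3**2)**2 = (-7 + 9)**2 = 2**2 = 4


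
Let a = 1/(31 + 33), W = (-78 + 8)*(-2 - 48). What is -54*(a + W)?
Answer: -6048027/32 ≈ -1.8900e+5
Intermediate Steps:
W = 3500 (W = -70*(-50) = 3500)
a = 1/64 ≈ 0.015625
-54*(a + W) = -54*(1/64 + 3500) = -54*224001/64 = -6048027/32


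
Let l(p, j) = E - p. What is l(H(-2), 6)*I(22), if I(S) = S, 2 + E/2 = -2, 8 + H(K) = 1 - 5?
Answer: 88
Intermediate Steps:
H(K) = -12 (H(K) = -8 + (1 - 5) = -8 - 4 = -12)
E = -8 (E = -4 + 2*(-2) = -4 - 4 = -8)
l(p, j) = -8 - p
l(H(-2), 6)*I(22) = (-8 - 1*(-12))*22 = (-8 + 12)*22 = 4*22 = 88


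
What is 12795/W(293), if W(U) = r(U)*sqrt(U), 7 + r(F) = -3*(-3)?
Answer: 12795*sqrt(293)/586 ≈ 373.75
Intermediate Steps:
r(F) = 2 (r(F) = -7 - 3*(-3) = -7 + 9 = 2)
W(U) = 2*sqrt(U)
12795/W(293) = 12795/((2*sqrt(293))) = 12795*(sqrt(293)/586) = 12795*sqrt(293)/586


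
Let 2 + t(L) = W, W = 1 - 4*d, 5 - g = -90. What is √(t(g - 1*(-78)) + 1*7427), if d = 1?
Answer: √7422 ≈ 86.151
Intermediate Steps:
g = 95 (g = 5 - 1*(-90) = 5 + 90 = 95)
W = -3 (W = 1 - 4*1 = 1 - 4 = -3)
t(L) = -5 (t(L) = -2 - 3 = -5)
√(t(g - 1*(-78)) + 1*7427) = √(-5 + 1*7427) = √(-5 + 7427) = √7422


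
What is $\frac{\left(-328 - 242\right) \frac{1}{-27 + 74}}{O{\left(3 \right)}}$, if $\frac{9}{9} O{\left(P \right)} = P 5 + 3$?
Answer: $- \frac{95}{141} \approx -0.67376$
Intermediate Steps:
$O{\left(P \right)} = 3 + 5 P$ ($O{\left(P \right)} = P 5 + 3 = 5 P + 3 = 3 + 5 P$)
$\frac{\left(-328 - 242\right) \frac{1}{-27 + 74}}{O{\left(3 \right)}} = \frac{\left(-328 - 242\right) \frac{1}{-27 + 74}}{3 + 5 \cdot 3} = \frac{\left(-570\right) \frac{1}{47}}{3 + 15} = \frac{\left(-570\right) \frac{1}{47}}{18} = \left(- \frac{570}{47}\right) \frac{1}{18} = - \frac{95}{141}$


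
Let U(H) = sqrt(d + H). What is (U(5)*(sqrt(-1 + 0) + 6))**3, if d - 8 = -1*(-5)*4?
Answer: sqrt(33)*(6534 + 3531*I) ≈ 37535.0 + 20284.0*I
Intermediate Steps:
d = 28 (d = 8 - 1*(-5)*4 = 8 + 5*4 = 8 + 20 = 28)
U(H) = sqrt(28 + H)
(U(5)*(sqrt(-1 + 0) + 6))**3 = (sqrt(28 + 5)*(sqrt(-1 + 0) + 6))**3 = (sqrt(33)*(sqrt(-1) + 6))**3 = (sqrt(33)*(I + 6))**3 = (sqrt(33)*(6 + I))**3 = 33*sqrt(33)*(6 + I)**3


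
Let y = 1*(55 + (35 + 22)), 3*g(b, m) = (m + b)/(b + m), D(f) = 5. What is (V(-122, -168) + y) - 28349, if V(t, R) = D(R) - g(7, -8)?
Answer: -84697/3 ≈ -28232.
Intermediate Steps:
g(b, m) = ⅓ (g(b, m) = ((m + b)/(b + m))/3 = ((b + m)/(b + m))/3 = (⅓)*1 = ⅓)
V(t, R) = 14/3 (V(t, R) = 5 - 1*⅓ = 5 - ⅓ = 14/3)
y = 112 (y = 1*(55 + 57) = 1*112 = 112)
(V(-122, -168) + y) - 28349 = (14/3 + 112) - 28349 = 350/3 - 28349 = -84697/3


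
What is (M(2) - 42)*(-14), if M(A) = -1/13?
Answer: 7658/13 ≈ 589.08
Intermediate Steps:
M(A) = -1/13 (M(A) = -1*1/13 = -1/13)
(M(2) - 42)*(-14) = (-1/13 - 42)*(-14) = -547/13*(-14) = 7658/13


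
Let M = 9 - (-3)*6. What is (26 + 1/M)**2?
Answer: 494209/729 ≈ 677.93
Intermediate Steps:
M = 27 (M = 9 - 1*(-18) = 9 + 18 = 27)
(26 + 1/M)**2 = (26 + 1/27)**2 = (703/27)**2 = 494209/729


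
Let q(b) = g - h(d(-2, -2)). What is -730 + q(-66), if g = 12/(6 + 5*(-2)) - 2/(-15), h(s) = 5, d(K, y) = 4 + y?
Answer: -11068/15 ≈ -737.87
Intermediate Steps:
g = -43/15 (g = 12/(6 - 10) - 2*(-1/15) = 12/(-4) + 2/15 = 12*(-¼) + 2/15 = -3 + 2/15 = -43/15 ≈ -2.8667)
q(b) = -118/15 (q(b) = -43/15 - 1*5 = -43/15 - 5 = -118/15)
-730 + q(-66) = -730 - 118/15 = -11068/15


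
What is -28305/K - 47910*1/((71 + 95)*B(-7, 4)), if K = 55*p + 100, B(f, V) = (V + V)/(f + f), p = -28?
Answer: 1393687/2656 ≈ 524.73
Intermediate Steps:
B(f, V) = V/f (B(f, V) = (2*V)/((2*f)) = (2*V)*(1/(2*f)) = V/f)
K = -1440 (K = 55*(-28) + 100 = -1540 + 100 = -1440)
-28305/K - 47910*1/((71 + 95)*B(-7, 4)) = -28305/(-1440) - 47910*(-7/(4*(71 + 95))) = -28305*(-1/1440) - 47910/((4*(-1/7))*166) = 629/32 - 47910/((-4/7*166)) = 629/32 - 47910/(-664/7) = 629/32 - 47910*(-7/664) = 629/32 + 167685/332 = 1393687/2656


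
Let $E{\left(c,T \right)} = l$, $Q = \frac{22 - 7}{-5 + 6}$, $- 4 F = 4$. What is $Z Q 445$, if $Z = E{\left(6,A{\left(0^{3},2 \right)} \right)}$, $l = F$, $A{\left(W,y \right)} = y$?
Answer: $-6675$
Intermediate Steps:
$F = -1$ ($F = \left(- \frac{1}{4}\right) 4 = -1$)
$l = -1$
$Q = 15$ ($Q = \frac{15}{1} = 15 \cdot 1 = 15$)
$E{\left(c,T \right)} = -1$
$Z = -1$
$Z Q 445 = - 15 \cdot 445 = \left(-1\right) 6675 = -6675$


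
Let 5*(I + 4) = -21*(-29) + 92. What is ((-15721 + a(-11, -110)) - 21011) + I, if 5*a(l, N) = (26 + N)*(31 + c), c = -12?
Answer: -36915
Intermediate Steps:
a(l, N) = 494/5 + 19*N/5 (a(l, N) = ((26 + N)*(31 - 12))/5 = ((26 + N)*19)/5 = (494 + 19*N)/5 = 494/5 + 19*N/5)
I = 681/5 (I = -4 + (-21*(-29) + 92)/5 = -4 + (609 + 92)/5 = -4 + (⅕)*701 = -4 + 701/5 = 681/5 ≈ 136.20)
((-15721 + a(-11, -110)) - 21011) + I = ((-15721 + (494/5 + (19/5)*(-110))) - 21011) + 681/5 = ((-15721 + (494/5 - 418)) - 21011) + 681/5 = ((-15721 - 1596/5) - 21011) + 681/5 = (-80201/5 - 21011) + 681/5 = -185256/5 + 681/5 = -36915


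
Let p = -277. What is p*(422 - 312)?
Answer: -30470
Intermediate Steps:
p*(422 - 312) = -277*(422 - 312) = -277*110 = -30470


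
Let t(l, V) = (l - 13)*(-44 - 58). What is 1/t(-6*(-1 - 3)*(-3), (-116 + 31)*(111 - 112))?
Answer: 1/8670 ≈ 0.00011534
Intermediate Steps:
t(l, V) = 1326 - 102*l (t(l, V) = (-13 + l)*(-102) = 1326 - 102*l)
1/t(-6*(-1 - 3)*(-3), (-116 + 31)*(111 - 112)) = 1/(1326 - 102*(-6*(-1 - 3))*(-3)) = 1/(1326 - 102*(-6*(-4))*(-3)) = 1/(1326 - 2448*(-3)) = 1/(1326 - 102*(-72)) = 1/(1326 + 7344) = 1/8670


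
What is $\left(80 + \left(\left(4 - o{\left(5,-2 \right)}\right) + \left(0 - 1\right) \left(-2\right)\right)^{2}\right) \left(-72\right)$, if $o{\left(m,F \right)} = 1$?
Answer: $-7560$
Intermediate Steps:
$\left(80 + \left(\left(4 - o{\left(5,-2 \right)}\right) + \left(0 - 1\right) \left(-2\right)\right)^{2}\right) \left(-72\right) = \left(80 + \left(\left(4 - 1\right) + \left(0 - 1\right) \left(-2\right)\right)^{2}\right) \left(-72\right) = \left(80 + \left(\left(4 - 1\right) - -2\right)^{2}\right) \left(-72\right) = \left(80 + \left(3 + 2\right)^{2}\right) \left(-72\right) = \left(80 + 5^{2}\right) \left(-72\right) = \left(80 + 25\right) \left(-72\right) = 105 \left(-72\right) = -7560$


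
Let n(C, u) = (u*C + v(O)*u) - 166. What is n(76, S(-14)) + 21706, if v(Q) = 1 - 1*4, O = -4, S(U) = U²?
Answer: 35848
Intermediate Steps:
v(Q) = -3 (v(Q) = 1 - 4 = -3)
n(C, u) = -166 - 3*u + C*u (n(C, u) = (u*C - 3*u) - 166 = (C*u - 3*u) - 166 = (-3*u + C*u) - 166 = -166 - 3*u + C*u)
n(76, S(-14)) + 21706 = (-166 - 3*(-14)² + 76*(-14)²) + 21706 = (-166 - 3*196 + 76*196) + 21706 = (-166 - 588 + 14896) + 21706 = 14142 + 21706 = 35848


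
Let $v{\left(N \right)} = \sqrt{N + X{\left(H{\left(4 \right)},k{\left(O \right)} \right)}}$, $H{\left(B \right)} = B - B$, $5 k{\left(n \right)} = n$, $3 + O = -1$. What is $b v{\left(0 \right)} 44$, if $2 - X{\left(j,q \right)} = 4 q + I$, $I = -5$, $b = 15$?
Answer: $132 \sqrt{255} \approx 2107.9$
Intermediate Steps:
$O = -4$ ($O = -3 - 1 = -4$)
$k{\left(n \right)} = \frac{n}{5}$
$H{\left(B \right)} = 0$
$X{\left(j,q \right)} = 7 - 4 q$ ($X{\left(j,q \right)} = 2 - \left(4 q - 5\right) = 2 - \left(-5 + 4 q\right) = 7 - 4 q$)
$v{\left(N \right)} = \sqrt{\frac{51}{5} + N}$ ($v{\left(N \right)} = \sqrt{N + \left(7 - 4 \cdot \frac{1}{5} \left(-4\right)\right)} = \sqrt{N + \left(7 - - \frac{16}{5}\right)} = \sqrt{N + \left(7 + \frac{16}{5}\right)} = \sqrt{N + \frac{51}{5}} = \sqrt{\frac{51}{5} + N}$)
$b v{\left(0 \right)} 44 = 15 \frac{\sqrt{255 + 25 \cdot 0}}{5} \cdot 44 = 15 \frac{\sqrt{255 + 0}}{5} \cdot 44 = 15 \frac{\sqrt{255}}{5} \cdot 44 = 3 \sqrt{255} \cdot 44 = 132 \sqrt{255}$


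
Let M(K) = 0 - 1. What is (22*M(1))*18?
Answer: -396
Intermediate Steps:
M(K) = -1
(22*M(1))*18 = (22*(-1))*18 = -22*18 = -396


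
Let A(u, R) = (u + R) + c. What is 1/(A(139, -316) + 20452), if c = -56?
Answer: 1/20219 ≈ 4.9458e-5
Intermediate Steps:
A(u, R) = -56 + R + u (A(u, R) = (u + R) - 56 = (R + u) - 56 = -56 + R + u)
1/(A(139, -316) + 20452) = 1/((-56 - 316 + 139) + 20452) = 1/(-233 + 20452) = 1/20219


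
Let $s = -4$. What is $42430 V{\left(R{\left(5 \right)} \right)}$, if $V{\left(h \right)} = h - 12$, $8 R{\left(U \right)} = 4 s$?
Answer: $-594020$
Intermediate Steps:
$R{\left(U \right)} = -2$ ($R{\left(U \right)} = \frac{4 \left(-4\right)}{8} = \frac{1}{8} \left(-16\right) = -2$)
$V{\left(h \right)} = -12 + h$
$42430 V{\left(R{\left(5 \right)} \right)} = 42430 \left(-12 - 2\right) = 42430 \left(-14\right) = -594020$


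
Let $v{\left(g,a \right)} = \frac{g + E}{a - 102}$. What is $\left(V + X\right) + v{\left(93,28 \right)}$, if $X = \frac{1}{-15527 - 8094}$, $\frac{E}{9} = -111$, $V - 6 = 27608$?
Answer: $\frac{24144701154}{873977} \approx 27626.0$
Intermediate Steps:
$V = 27614$ ($V = 6 + 27608 = 27614$)
$E = -999$ ($E = 9 \left(-111\right) = -999$)
$v{\left(g,a \right)} = \frac{-999 + g}{-102 + a}$ ($v{\left(g,a \right)} = \frac{g - 999}{a - 102} = \frac{-999 + g}{-102 + a}$)
$X = - \frac{1}{23621}$ ($X = \frac{1}{-23621} = - \frac{1}{23621} \approx -4.2335 \cdot 10^{-5}$)
$\left(V + X\right) + v{\left(93,28 \right)} = \left(27614 - \frac{1}{23621}\right) + \frac{-999 + 93}{-102 + 28} = \frac{652270293}{23621} + \frac{1}{-74} \left(-906\right) = \frac{652270293}{23621} - - \frac{453}{37} = \frac{652270293}{23621} + \frac{453}{37} = \frac{24144701154}{873977}$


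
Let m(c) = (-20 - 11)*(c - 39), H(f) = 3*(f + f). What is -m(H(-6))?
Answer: -2325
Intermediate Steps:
H(f) = 6*f (H(f) = 3*(2*f) = 6*f)
m(c) = 1209 - 31*c (m(c) = -31*(-39 + c) = 1209 - 31*c)
-m(H(-6)) = -(1209 - 186*(-6)) = -(1209 - 31*(-36)) = -(1209 + 1116) = -1*2325 = -2325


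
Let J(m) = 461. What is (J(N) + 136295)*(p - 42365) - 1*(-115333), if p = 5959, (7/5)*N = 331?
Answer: -4978623603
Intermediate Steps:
N = 1655/7 (N = (5/7)*331 = 1655/7 ≈ 236.43)
(J(N) + 136295)*(p - 42365) - 1*(-115333) = (461 + 136295)*(5959 - 42365) - 1*(-115333) = 136756*(-36406) + 115333 = -4978738936 + 115333 = -4978623603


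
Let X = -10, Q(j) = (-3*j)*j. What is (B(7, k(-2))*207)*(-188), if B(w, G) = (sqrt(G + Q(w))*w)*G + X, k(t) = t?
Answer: 389160 + 544824*I*sqrt(149) ≈ 3.8916e+5 + 6.6504e+6*I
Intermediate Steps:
Q(j) = -3*j**2
B(w, G) = -10 + G*w*sqrt(G - 3*w**2) (B(w, G) = (sqrt(G - 3*w**2)*w)*G - 10 = (w*sqrt(G - 3*w**2))*G - 10 = G*w*sqrt(G - 3*w**2) - 10 = -10 + G*w*sqrt(G - 3*w**2))
(B(7, k(-2))*207)*(-188) = ((-10 - 2*7*sqrt(-2 - 3*7**2))*207)*(-188) = ((-10 - 2*7*sqrt(-2 - 3*49))*207)*(-188) = ((-10 - 2*7*sqrt(-2 - 147))*207)*(-188) = ((-10 - 2*7*sqrt(-149))*207)*(-188) = ((-10 - 2*7*I*sqrt(149))*207)*(-188) = ((-10 - 14*I*sqrt(149))*207)*(-188) = (-2070 - 2898*I*sqrt(149))*(-188) = 389160 + 544824*I*sqrt(149)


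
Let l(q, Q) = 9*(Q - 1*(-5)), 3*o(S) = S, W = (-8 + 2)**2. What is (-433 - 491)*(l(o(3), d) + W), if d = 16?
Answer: -207900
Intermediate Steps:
W = 36 (W = (-6)**2 = 36)
o(S) = S/3
l(q, Q) = 45 + 9*Q (l(q, Q) = 9*(Q + 5) = 9*(5 + Q) = 45 + 9*Q)
(-433 - 491)*(l(o(3), d) + W) = (-433 - 491)*((45 + 9*16) + 36) = -924*((45 + 144) + 36) = -924*(189 + 36) = -924*225 = -207900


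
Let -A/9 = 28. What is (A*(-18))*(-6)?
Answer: -27216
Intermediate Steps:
A = -252 (A = -9*28 = -252)
(A*(-18))*(-6) = -252*(-18)*(-6) = 4536*(-6) = -27216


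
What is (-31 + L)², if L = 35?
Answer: 16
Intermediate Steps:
(-31 + L)² = (-31 + 35)² = 4² = 16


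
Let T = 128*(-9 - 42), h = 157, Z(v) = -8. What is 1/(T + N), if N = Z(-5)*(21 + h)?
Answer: -1/7952 ≈ -0.00012575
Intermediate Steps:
T = -6528 (T = 128*(-51) = -6528)
N = -1424 (N = -8*(21 + 157) = -8*178 = -1424)
1/(T + N) = 1/(-6528 - 1424) = 1/(-7952) = -1/7952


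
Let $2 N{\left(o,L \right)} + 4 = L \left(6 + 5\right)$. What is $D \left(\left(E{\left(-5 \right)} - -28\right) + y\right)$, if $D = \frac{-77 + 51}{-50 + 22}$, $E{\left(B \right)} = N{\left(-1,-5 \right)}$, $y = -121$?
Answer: $- \frac{455}{4} \approx -113.75$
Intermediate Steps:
$N{\left(o,L \right)} = -2 + \frac{11 L}{2}$ ($N{\left(o,L \right)} = -2 + \frac{L \left(6 + 5\right)}{2} = -2 + \frac{L 11}{2} = -2 + \frac{11 L}{2}$)
$E{\left(B \right)} = - \frac{59}{2}$ ($E{\left(B \right)} = -2 + \frac{11}{2} \left(-5\right) = -2 - \frac{55}{2} = - \frac{59}{2}$)
$D = \frac{13}{14}$ ($D = - \frac{26}{-28} = \left(-26\right) \left(- \frac{1}{28}\right) = \frac{13}{14} \approx 0.92857$)
$D \left(\left(E{\left(-5 \right)} - -28\right) + y\right) = \frac{13 \left(\left(- \frac{59}{2} - -28\right) - 121\right)}{14} = \frac{13 \left(\left(- \frac{59}{2} + 28\right) - 121\right)}{14} = \frac{13 \left(- \frac{3}{2} - 121\right)}{14} = \frac{13}{14} \left(- \frac{245}{2}\right) = - \frac{455}{4}$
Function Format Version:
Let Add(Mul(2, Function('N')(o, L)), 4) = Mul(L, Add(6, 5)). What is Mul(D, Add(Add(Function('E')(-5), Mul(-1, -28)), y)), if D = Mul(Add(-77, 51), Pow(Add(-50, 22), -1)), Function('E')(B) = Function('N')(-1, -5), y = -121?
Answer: Rational(-455, 4) ≈ -113.75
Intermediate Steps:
Function('N')(o, L) = Add(-2, Mul(Rational(11, 2), L)) (Function('N')(o, L) = Add(-2, Mul(Rational(1, 2), Mul(L, Add(6, 5)))) = Add(-2, Mul(Rational(1, 2), Mul(L, 11))) = Add(-2, Mul(Rational(1, 2), Mul(11, L))) = Add(-2, Mul(Rational(11, 2), L)))
Function('E')(B) = Rational(-59, 2) (Function('E')(B) = Add(-2, Mul(Rational(11, 2), -5)) = Add(-2, Rational(-55, 2)) = Rational(-59, 2))
D = Rational(13, 14) (D = Mul(-26, Pow(-28, -1)) = Mul(-26, Rational(-1, 28)) = Rational(13, 14) ≈ 0.92857)
Mul(D, Add(Add(Function('E')(-5), Mul(-1, -28)), y)) = Mul(Rational(13, 14), Add(Add(Rational(-59, 2), Mul(-1, -28)), -121)) = Mul(Rational(13, 14), Add(Add(Rational(-59, 2), 28), -121)) = Mul(Rational(13, 14), Add(Rational(-3, 2), -121)) = Mul(Rational(13, 14), Rational(-245, 2)) = Rational(-455, 4)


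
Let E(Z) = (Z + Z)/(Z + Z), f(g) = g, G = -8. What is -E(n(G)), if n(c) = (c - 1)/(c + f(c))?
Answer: -1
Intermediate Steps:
n(c) = (-1 + c)/(2*c) (n(c) = (c - 1)/(c + c) = (-1 + c)/((2*c)) = (-1 + c)*(1/(2*c)) = (-1 + c)/(2*c))
E(Z) = 1 (E(Z) = (2*Z)/((2*Z)) = (2*Z)*(1/(2*Z)) = 1)
-E(n(G)) = -1*1 = -1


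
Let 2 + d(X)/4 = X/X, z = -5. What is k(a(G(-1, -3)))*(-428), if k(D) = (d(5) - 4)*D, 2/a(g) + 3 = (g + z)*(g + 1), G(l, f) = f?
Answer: 6848/13 ≈ 526.77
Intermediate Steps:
d(X) = -4 (d(X) = -8 + 4*(X/X) = -8 + 4*1 = -8 + 4 = -4)
a(g) = 2/(-3 + (1 + g)*(-5 + g)) (a(g) = 2/(-3 + (g - 5)*(g + 1)) = 2/(-3 + (-5 + g)*(1 + g)) = 2/(-3 + (1 + g)*(-5 + g)))
k(D) = -8*D (k(D) = (-4 - 4)*D = -8*D)
k(a(G(-1, -3)))*(-428) = -16/(-8 + (-3)² - 4*(-3))*(-428) = -16/(-8 + 9 + 12)*(-428) = -16/13*(-428) = 6848/13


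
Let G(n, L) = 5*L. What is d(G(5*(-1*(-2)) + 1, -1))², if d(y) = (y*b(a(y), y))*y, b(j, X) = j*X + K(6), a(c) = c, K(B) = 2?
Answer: 455625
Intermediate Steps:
b(j, X) = 2 + X*j (b(j, X) = j*X + 2 = X*j + 2 = 2 + X*j)
d(y) = y²*(2 + y²) (d(y) = (y*(2 + y*y))*y = (y*(2 + y²))*y = y²*(2 + y²))
d(G(5*(-1*(-2)) + 1, -1))² = ((5*(-1))²*(2 + (5*(-1))²))² = ((-5)²*(2 + (-5)²))² = (25*(2 + 25))² = (25*27)² = 675² = 455625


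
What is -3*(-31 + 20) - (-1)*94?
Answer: 127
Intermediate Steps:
-3*(-31 + 20) - (-1)*94 = -3*(-11) - 1*(-94) = 33 + 94 = 127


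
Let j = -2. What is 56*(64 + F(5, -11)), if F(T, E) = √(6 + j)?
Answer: 3696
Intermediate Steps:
F(T, E) = 2 (F(T, E) = √(6 - 2) = √4 = 2)
56*(64 + F(5, -11)) = 56*(64 + 2) = 56*66 = 3696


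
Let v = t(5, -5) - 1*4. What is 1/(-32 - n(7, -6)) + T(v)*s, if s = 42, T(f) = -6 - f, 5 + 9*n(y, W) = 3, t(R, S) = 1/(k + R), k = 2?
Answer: -25749/286 ≈ -90.031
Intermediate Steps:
t(R, S) = 1/(2 + R)
n(y, W) = -2/9 (n(y, W) = -5/9 + (1/9)*3 = -5/9 + 1/3 = -2/9)
v = -27/7 (v = 1/(2 + 5) - 1*4 = 1/7 - 4 = -27/7 ≈ -3.8571)
1/(-32 - n(7, -6)) + T(v)*s = 1/(-32 - 1*(-2/9)) + (-6 - 1*(-27/7))*42 = 1/(-32 + 2/9) + (-6 + 27/7)*42 = 1/(-286/9) - 15/7*42 = -9/286 - 90 = -25749/286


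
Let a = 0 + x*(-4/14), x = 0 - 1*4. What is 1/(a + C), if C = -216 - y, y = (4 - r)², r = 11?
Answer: -7/1847 ≈ -0.0037899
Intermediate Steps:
x = -4 (x = 0 - 4 = -4)
y = 49 (y = (4 - 1*11)² = (4 - 11)² = (-7)² = 49)
a = 8/7 (a = 0 - (-16)/14 = 0 - 4*(-2/7) = 0 + 8/7 = 8/7 ≈ 1.1429)
C = -265 (C = -216 - 1*49 = -216 - 49 = -265)
1/(a + C) = 1/(8/7 - 265) = 1/(-1847/7) = -7/1847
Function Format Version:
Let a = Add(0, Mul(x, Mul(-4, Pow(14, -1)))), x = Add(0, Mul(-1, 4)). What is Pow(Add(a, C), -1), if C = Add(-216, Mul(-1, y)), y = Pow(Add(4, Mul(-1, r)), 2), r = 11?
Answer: Rational(-7, 1847) ≈ -0.0037899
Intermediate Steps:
x = -4 (x = Add(0, -4) = -4)
y = 49 (y = Pow(Add(4, Mul(-1, 11)), 2) = Pow(Add(4, -11), 2) = Pow(-7, 2) = 49)
a = Rational(8, 7) (a = Add(0, Mul(-4, Mul(-4, Pow(14, -1)))) = Add(0, Mul(-4, Mul(-4, Rational(1, 14)))) = Add(0, Mul(-4, Rational(-2, 7))) = Add(0, Rational(8, 7)) = Rational(8, 7) ≈ 1.1429)
C = -265 (C = Add(-216, Mul(-1, 49)) = Add(-216, -49) = -265)
Pow(Add(a, C), -1) = Pow(Add(Rational(8, 7), -265), -1) = Pow(Rational(-1847, 7), -1) = Rational(-7, 1847)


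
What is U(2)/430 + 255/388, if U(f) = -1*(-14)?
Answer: 57541/83420 ≈ 0.68977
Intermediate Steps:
U(f) = 14
U(2)/430 + 255/388 = 14/430 + 255/388 = 14*(1/430) + 255*(1/388) = 7/215 + 255/388 = 57541/83420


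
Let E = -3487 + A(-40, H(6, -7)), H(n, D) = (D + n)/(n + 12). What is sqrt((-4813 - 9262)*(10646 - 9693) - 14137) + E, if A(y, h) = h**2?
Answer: -1129787/324 + 22*I*sqrt(27743) ≈ -3487.0 + 3664.4*I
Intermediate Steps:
H(n, D) = (D + n)/(12 + n)
E = -1129787/324 (E = -3487 + ((-7 + 6)/(12 + 6))**2 = -3487 + (-1/18)**2 = -3487 + 1/324 = -1129787/324 ≈ -3487.0)
sqrt((-4813 - 9262)*(10646 - 9693) - 14137) + E = sqrt((-4813 - 9262)*(10646 - 9693) - 14137) - 1129787/324 = sqrt(-14075*953 - 14137) - 1129787/324 = sqrt(-13413475 - 14137) - 1129787/324 = sqrt(-13427612) - 1129787/324 = 22*I*sqrt(27743) - 1129787/324 = -1129787/324 + 22*I*sqrt(27743)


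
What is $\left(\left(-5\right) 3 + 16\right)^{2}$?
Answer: $1$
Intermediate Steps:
$\left(\left(-5\right) 3 + 16\right)^{2} = \left(-15 + 16\right)^{2} = 1^{2} = 1$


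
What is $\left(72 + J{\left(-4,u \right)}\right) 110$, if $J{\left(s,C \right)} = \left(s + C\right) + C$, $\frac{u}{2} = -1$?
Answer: $7040$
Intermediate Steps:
$u = -2$ ($u = 2 \left(-1\right) = -2$)
$J{\left(s,C \right)} = s + 2 C$ ($J{\left(s,C \right)} = \left(C + s\right) + C = s + 2 C$)
$\left(72 + J{\left(-4,u \right)}\right) 110 = \left(72 + \left(-4 + 2 \left(-2\right)\right)\right) 110 = \left(72 - 8\right) 110 = 64 \cdot 110 = 7040$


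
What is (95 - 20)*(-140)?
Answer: -10500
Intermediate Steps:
(95 - 20)*(-140) = 75*(-140) = -10500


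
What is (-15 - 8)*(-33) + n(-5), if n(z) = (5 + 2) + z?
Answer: 761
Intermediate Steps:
n(z) = 7 + z
(-15 - 8)*(-33) + n(-5) = (-15 - 8)*(-33) + (7 - 5) = -23*(-33) + 2 = 759 + 2 = 761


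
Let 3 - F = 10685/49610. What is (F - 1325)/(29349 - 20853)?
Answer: -1457669/9366368 ≈ -0.15563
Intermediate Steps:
F = 27629/9922 (F = 3 - 10685/49610 = 3 - 1*2137/9922 = 3 - 2137/9922 = 27629/9922 ≈ 2.7846)
(F - 1325)/(29349 - 20853) = (27629/9922 - 1325)/(29349 - 20853) = -13119021/9922/8496 = -13119021/9922*1/8496 = -1457669/9366368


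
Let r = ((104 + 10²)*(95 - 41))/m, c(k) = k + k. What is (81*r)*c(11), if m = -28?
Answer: -4907628/7 ≈ -7.0109e+5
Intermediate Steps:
c(k) = 2*k
r = -2754/7 (r = ((104 + 10²)*(95 - 41))/(-28) = ((104 + 100)*54)*(-1/28) = (204*54)*(-1/28) = 11016*(-1/28) = -2754/7 ≈ -393.43)
(81*r)*c(11) = (81*(-2754/7))*(2*11) = -223074/7*22 = -4907628/7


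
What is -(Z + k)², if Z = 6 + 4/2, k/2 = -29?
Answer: -2500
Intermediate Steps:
k = -58 (k = 2*(-29) = -58)
Z = 8 (Z = 6 + 4*(½) = 6 + 2 = 8)
-(Z + k)² = -(8 - 58)² = -1*(-50)² = -1*2500 = -2500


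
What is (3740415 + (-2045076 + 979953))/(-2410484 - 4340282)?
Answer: -1337646/3375383 ≈ -0.39629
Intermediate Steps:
(3740415 + (-2045076 + 979953))/(-2410484 - 4340282) = (3740415 - 1065123)/(-6750766) = 2675292*(-1/6750766) = -1337646/3375383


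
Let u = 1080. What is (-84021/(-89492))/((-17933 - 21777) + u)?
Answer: -84021/3457075960 ≈ -2.4304e-5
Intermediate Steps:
(-84021/(-89492))/((-17933 - 21777) + u) = (-84021/(-89492))/((-17933 - 21777) + 1080) = (-84021*(-1/89492))/(-39710 + 1080) = (84021/89492)/(-38630) = (84021/89492)*(-1/38630) = -84021/3457075960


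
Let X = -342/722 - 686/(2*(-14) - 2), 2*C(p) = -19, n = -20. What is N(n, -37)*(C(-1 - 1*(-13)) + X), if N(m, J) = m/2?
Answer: -7349/57 ≈ -128.93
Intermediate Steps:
C(p) = -19/2 (C(p) = (1/2)*(-19) = -19/2)
N(m, J) = m/2 (N(m, J) = m*(1/2) = m/2)
X = 6382/285 (X = -342*1/722 - 686/(-28 - 2) = -9/19 - 686/(-30) = -9/19 - 686*(-1/30) = -9/19 + 343/15 = 6382/285 ≈ 22.393)
N(n, -37)*(C(-1 - 1*(-13)) + X) = ((1/2)*(-20))*(-19/2 + 6382/285) = -10*7349/570 = -7349/57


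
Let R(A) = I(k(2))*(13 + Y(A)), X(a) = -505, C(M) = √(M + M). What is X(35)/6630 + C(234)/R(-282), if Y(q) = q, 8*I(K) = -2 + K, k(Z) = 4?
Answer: -101/1326 - 24*√13/269 ≈ -0.39785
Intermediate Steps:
C(M) = √2*√M (C(M) = √(2*M) = √2*√M)
I(K) = -¼ + K/8 (I(K) = (-2 + K)/8 = -¼ + K/8)
R(A) = 13/4 + A/4 (R(A) = (-¼ + (⅛)*4)*(13 + A) = (-¼ + ½)*(13 + A) = (13 + A)/4 = 13/4 + A/4)
X(35)/6630 + C(234)/R(-282) = -505/6630 + (√2*√234)/(13/4 + (¼)*(-282)) = -505*1/6630 + (√2*(3*√26))/(13/4 - 141/2) = -101/1326 + (6*√13)/(-269/4) = -101/1326 + (6*√13)*(-4/269) = -101/1326 - 24*√13/269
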